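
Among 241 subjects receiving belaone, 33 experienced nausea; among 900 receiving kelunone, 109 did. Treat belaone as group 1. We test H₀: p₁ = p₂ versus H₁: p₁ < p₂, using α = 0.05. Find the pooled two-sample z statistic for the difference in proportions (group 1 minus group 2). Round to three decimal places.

z = 0.661

p̂₁ = 33/241 = 0.13693, p̂₂ = 109/900 = 0.12111.
Pooled p̂ = (33+109)/(241+900) = 142/1141 = 0.12445.
SE = √(0.108964 × 0.00526049) = 0.02394.
z = (0.13693 − 0.12111)/0.02394 = 0.01582/0.02394 = 0.661.
p-value = P(Z < 0.661) ≈ 0.7456. With α = 0.05, fail to reject H₀.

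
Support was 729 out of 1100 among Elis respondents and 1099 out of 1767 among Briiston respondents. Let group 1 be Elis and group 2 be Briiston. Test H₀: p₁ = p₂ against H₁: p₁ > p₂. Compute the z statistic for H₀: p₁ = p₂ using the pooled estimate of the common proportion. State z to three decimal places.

z = 2.208

p̂₁ = 729/1100 ≈ 0.662727, p̂₂ = 1099/1767 ≈ 0.621958.
Pooled p̂ = (729+1099)/(1100+1767) = 1828/2867 = 0.637600.
SE = √(0.231066 × 0.00147502) = 0.018462.
z = (0.662727 − 0.621958)/0.018462 = 0.040769/0.018462 = 2.208.
p-value = P(Z > 2.208) ≈ 0.0136.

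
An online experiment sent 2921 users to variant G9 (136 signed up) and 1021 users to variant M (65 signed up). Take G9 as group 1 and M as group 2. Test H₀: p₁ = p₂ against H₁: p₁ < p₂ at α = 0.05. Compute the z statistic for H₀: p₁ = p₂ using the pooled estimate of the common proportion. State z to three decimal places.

z = -2.139

p̂₁ = 136/2921 ≈ 0.046559, p̂₂ = 65/1021 ≈ 0.063663.
Pooled p̂ = (136+65)/(2921+1021) = 201/3942 = 0.050989.
SE = √(0.0483894 × 0.00132178) = 0.007998.
z = (0.046559 − 0.063663)/0.007998 = -0.017104/0.007998 = -2.139.
p-value = P(Z < -2.139) ≈ 0.0162. With α = 0.05, reject H₀.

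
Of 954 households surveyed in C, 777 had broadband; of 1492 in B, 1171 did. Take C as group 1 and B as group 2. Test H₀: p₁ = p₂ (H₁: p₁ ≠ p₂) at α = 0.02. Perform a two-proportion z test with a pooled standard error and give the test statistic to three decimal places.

p̂₁ = 777/954 ≈ 0.814465, p̂₂ = 1171/1492 ≈ 0.784853.
Pooled p̂ = (777+1171)/(954+1492) = 1948/2446 = 0.796402.
SE = √(0.162146 × 0.00171846) = 0.016693.
z = (0.814465 − 0.784853)/0.016693 = 0.029612/0.016693 = 1.774.
Two-sided p-value ≈ 2·Φ(−1.774) = 0.0761, so at α = 0.02 we fail to reject H₀.

z = 1.774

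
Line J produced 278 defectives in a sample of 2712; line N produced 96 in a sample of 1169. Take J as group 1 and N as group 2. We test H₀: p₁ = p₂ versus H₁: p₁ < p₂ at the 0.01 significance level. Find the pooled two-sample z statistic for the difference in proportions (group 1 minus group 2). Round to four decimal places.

z = 1.9745

p̂₁ = 278/2712 = 0.1025074, p̂₂ = 96/1169 = 0.0821215.
Pooled p̂ = (278+96)/(2712+1169) = 374/3881 = 0.0963669.
SE = √(p̂(1−p̂)(1/n₁+1/n₂)) = √(0.0963669·0.9036331·0.00122416) = √(0.000106601) = 0.0103248.
z = (0.1025074 − 0.0821215)/0.0103248 = 0.0203859/0.0103248 = 1.9745.
p-value = P(Z < 1.974) ≈ 0.9758; since p > α = 0.01, fail to reject H₀.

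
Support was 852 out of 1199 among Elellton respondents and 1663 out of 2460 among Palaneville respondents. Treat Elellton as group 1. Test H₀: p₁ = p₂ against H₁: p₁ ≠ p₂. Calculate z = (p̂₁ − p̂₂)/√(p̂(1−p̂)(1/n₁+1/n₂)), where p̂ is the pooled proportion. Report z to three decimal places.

p̂₁ = 852/1199 ≈ 0.710592, p̂₂ = 1663/2460 ≈ 0.676016.
Pooled p̂ = (852+1663)/(1199+2460) = 2515/3659 = 0.687346.
SE = √(p̂(1−p̂)(1/n₁+1/n₂)) = √(0.687346·0.312654·0.00124053) = √(0.000266592) = 0.016328.
z = (0.710592 − 0.676016)/0.016328 = 0.034576/0.016328 = 2.118.

z = 2.118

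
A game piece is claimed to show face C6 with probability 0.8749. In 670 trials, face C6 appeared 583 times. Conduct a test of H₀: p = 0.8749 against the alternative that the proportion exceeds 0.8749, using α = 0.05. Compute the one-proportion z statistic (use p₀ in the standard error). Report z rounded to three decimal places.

z = -0.372

p̂ = 583/670 ≈ 0.87015.
Standard error under H₀: √(0.8749×0.1251/670) = 0.01278.
z = (0.87015 − 0.8749)/0.01278 = -0.00475/0.01278 = -0.372.
p-value = P(Z > -0.372) ≈ 0.6449. With α = 0.05, fail to reject H₀.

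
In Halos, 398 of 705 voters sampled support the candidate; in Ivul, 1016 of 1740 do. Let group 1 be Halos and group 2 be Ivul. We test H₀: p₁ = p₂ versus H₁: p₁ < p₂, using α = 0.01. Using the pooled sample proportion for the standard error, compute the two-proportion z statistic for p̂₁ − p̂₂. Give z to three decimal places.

p̂₁ = 398/705 ≈ 0.564539, p̂₂ = 1016/1740 ≈ 0.583908.
Pooled p̂ = (398+1016)/(705+1740) = 1414/2445 = 0.578323.
SE = √(p̂(1−p̂)(1/n₁+1/n₂)) = √(0.578323·0.421677·0.00199315) = √(0.000486061) = 0.022047.
z = (0.564539 − 0.583908)/0.022047 = -0.019369/0.022047 = -0.879.
p-value = P(Z < -0.879) ≈ 0.1898, so at α = 0.01 we fail to reject H₀.

z = -0.879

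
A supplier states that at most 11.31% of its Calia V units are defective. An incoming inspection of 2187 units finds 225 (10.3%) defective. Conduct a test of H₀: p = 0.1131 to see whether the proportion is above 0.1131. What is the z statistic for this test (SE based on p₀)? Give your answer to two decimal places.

z = -1.51

p̂ = 225/2187 ≈ 0.10288.
SE = √(p₀(1−p₀)/n) = √(0.10031/2187) = 0.00677.
z = (0.10288 − 0.1131)/0.00677 = -0.01022/0.00677 = -1.51.
p-value = P(Z > -1.509) ≈ 0.9343.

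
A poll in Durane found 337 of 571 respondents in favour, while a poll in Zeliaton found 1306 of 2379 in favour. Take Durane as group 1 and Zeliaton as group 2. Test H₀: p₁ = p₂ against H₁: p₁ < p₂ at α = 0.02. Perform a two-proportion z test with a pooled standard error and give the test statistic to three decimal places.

p̂₁ = 337/571 ≈ 0.59019, p̂₂ = 1306/2379 ≈ 0.54897.
Pooled p̂ = (337+1306)/(571+2379) = 1643/2950 = 0.55695.
SE = √(0.246757 × 0.00217166) = 0.02315.
z = (0.59019 − 0.54897)/0.02315 = 0.04122/0.02315 = 1.781.
p-value = P(Z < 1.781) ≈ 0.9625. With α = 0.02, fail to reject H₀.

z = 1.781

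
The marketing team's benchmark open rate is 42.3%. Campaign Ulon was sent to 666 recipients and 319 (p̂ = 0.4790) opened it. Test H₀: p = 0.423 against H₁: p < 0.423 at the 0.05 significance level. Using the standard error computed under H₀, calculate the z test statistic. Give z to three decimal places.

p̂ = 319/666 ≈ 0.478979.
Under H₀, SE = √(0.423·0.577/666) = √(0.000366473) = 0.019143.
z = (0.478979 − 0.423)/0.019143 = 0.055979/0.019143 = 2.924.
p-value = P(Z < 2.924) ≈ 0.9983, so at α = 0.05 we fail to reject H₀.

z = 2.924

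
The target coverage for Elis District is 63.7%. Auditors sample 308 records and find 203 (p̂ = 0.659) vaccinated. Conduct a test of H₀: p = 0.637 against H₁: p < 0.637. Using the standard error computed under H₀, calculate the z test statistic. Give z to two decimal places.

z = 0.81

p̂ = 203/308 ≈ 0.6591.
SE = √(p₀(1−p₀)/n) = √(0.23123/308) = 0.0274.
z = (0.6591 − 0.637)/0.0274 = 0.0221/0.0274 = 0.81.
p-value = P(Z < 0.806) ≈ 0.7899.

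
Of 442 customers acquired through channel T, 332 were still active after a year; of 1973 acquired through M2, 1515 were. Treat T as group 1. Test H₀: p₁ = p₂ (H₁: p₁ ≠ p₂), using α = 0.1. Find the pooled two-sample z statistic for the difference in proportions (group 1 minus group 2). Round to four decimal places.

p̂₁ = 332/442 ≈ 0.751131, p̂₂ = 1515/1973 ≈ 0.767866.
Pooled p̂ = (332+1515)/(442+1973) = 1847/2415 = 0.764803.
SE = √(0.179879 × 0.00276929) = 0.022319.
z = (0.751131 − 0.767866)/0.022319 = -0.016735/0.022319 = -0.7498.
Two-sided p-value ≈ 2·Φ(−0.750) = 0.4534; since p > α = 0.1, fail to reject H₀.

z = -0.7498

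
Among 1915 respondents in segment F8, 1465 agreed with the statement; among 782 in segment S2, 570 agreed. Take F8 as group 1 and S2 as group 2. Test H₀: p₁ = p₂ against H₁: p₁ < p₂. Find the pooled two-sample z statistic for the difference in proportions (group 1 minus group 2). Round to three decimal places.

p̂₁ = 1465/1915 ≈ 0.765013, p̂₂ = 570/782 ≈ 0.728900.
Pooled p̂ = (1465+570)/(1915+782) = 2035/2697 = 0.754542.
SE = √(p̂(1−p̂)(1/n₁+1/n₂)) = √(0.754542·0.245458·0.00180097) = √(0.000333554) = 0.018263.
z = (0.765013 − 0.728900)/0.018263 = 0.036113/0.018263 = 1.977.
p-value = P(Z < 1.977) ≈ 0.9760.

z = 1.977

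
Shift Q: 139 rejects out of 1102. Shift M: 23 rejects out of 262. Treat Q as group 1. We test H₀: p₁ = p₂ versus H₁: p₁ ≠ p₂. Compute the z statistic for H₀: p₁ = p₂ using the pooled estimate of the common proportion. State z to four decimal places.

z = 1.7246

p̂₁ = 139/1102 = 0.126134, p̂₂ = 23/262 = 0.087786.
Pooled p̂ = (139+23)/(1102+262) = 162/1364 = 0.118768.
SE = √(0.104662 × 0.00472423) = 0.022236.
z = (0.126134 − 0.087786)/0.022236 = 0.038348/0.022236 = 1.7246.
Two-sided p-value ≈ 2·Φ(−1.725) = 0.0846.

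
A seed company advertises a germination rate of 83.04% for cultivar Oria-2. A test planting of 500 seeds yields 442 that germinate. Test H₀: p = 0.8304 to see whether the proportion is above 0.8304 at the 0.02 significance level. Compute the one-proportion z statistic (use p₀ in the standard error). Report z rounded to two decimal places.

p̂ = 442/500 ≈ 0.8840.
SE = √(p₀(1−p₀)/n) = √(0.14084/500) = 0.0168.
z = (0.8840 − 0.8304)/0.0168 = 0.0536/0.0168 = 3.19.
p-value = P(Z > 3.194) ≈ 0.0007, so at α = 0.02 we reject H₀.

z = 3.19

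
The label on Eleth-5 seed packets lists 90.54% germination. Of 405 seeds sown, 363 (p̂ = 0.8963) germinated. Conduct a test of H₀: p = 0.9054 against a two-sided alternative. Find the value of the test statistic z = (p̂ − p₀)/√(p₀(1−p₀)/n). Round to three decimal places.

z = -0.626

p̂ = 363/405 = 0.89630.
SE = √(p₀(1−p₀)/n) = √(0.085651/405) = 0.01454.
z = (0.89630 − 0.9054)/0.01454 = -0.00910/0.01454 = -0.626.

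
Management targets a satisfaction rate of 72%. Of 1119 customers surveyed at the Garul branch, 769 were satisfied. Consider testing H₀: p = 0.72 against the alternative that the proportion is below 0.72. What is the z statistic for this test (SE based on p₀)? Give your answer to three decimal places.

p̂ = 769/1119 ≈ 0.687221.
Under H₀, SE = √(0.72·0.28/1119) = √(0.000180161) = 0.013422.
z = (0.687221 − 0.72)/0.013422 = -0.032779/0.013422 = -2.442.

z = -2.442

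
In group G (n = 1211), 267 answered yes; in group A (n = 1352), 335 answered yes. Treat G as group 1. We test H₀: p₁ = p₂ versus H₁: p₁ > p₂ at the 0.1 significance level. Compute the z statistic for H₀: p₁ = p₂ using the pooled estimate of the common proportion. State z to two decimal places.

z = -1.63

p̂₁ = 267/1211 ≈ 0.2205, p̂₂ = 335/1352 ≈ 0.2478.
Pooled p̂ = (267+335)/(1211+1352) = 602/2563 = 0.2349.
SE = √(0.179712 × 0.00156541) = 0.0168.
z = (0.2205 − 0.2478)/0.0168 = -0.0273/0.0168 = -1.63.
p-value = P(Z > -1.628) ≈ 0.9482. With α = 0.1, fail to reject H₀.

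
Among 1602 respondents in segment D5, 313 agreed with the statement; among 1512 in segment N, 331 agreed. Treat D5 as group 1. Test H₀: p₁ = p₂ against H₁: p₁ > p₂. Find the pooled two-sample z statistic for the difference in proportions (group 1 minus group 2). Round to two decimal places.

p̂₁ = 313/1602 ≈ 0.1954, p̂₂ = 331/1512 ≈ 0.2189.
Pooled p̂ = (313+331)/(1602+1512) = 644/3114 = 0.2068.
SE = √(p̂(1−p̂)(1/n₁+1/n₂)) = √(0.2068·0.7932·0.0012856) = √(0.000210887) = 0.0145.
z = (0.1954 − 0.2189)/0.0145 = -0.0235/0.0145 = -1.62.

z = -1.62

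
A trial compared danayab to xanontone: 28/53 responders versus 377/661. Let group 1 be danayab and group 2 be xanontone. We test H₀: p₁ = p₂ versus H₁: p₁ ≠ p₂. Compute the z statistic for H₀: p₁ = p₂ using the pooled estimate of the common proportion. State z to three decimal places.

z = -0.594

p̂₁ = 28/53 ≈ 0.528302, p̂₂ = 377/661 ≈ 0.570348.
Pooled p̂ = (28+377)/(53+661) = 405/714 = 0.567227.
SE = √(0.245481 × 0.0203808) = 0.070732.
z = (0.528302 − 0.570348)/0.070732 = -0.042046/0.070732 = -0.594.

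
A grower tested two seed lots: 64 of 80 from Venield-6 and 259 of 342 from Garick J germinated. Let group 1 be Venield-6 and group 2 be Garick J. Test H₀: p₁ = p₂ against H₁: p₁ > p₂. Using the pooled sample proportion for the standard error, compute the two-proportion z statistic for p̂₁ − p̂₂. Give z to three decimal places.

p̂₁ = 64/80 ≈ 0.80000, p̂₂ = 259/342 ≈ 0.75731.
Pooled p̂ = (64+259)/(80+342) = 323/422 = 0.76540.
SE = √(p̂(1−p̂)(1/n₁+1/n₂)) = √(0.76540·0.23460·0.015424) = √(0.00276955) = 0.05263.
z = (0.80000 − 0.75731)/0.05263 = 0.04269/0.05263 = 0.811.
p-value = P(Z > 0.811) ≈ 0.2086.

z = 0.811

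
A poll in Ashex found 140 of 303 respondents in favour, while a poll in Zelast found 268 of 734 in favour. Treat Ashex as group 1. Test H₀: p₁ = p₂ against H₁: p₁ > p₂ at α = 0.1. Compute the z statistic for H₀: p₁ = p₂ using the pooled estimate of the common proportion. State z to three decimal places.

z = 2.906

p̂₁ = 140/303 = 0.46205, p̂₂ = 268/734 = 0.36512.
Pooled p̂ = (140+268)/(303+734) = 408/1037 = 0.39344.
SE = √(p̂(1−p̂)(1/n₁+1/n₂)) = √(0.39344·0.60656·0.00466273) = √(0.00111274) = 0.03336.
z = (0.46205 − 0.36512)/0.03336 = 0.09693/0.03336 = 2.906.
p-value = P(Z > 2.906) ≈ 0.0018. With α = 0.1, reject H₀.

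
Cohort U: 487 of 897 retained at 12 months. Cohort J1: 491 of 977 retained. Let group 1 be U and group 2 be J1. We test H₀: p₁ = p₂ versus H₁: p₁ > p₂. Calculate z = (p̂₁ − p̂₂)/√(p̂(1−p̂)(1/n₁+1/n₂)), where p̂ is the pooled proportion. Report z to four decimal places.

z = 1.7473

p̂₁ = 487/897 ≈ 0.542921, p̂₂ = 491/977 ≈ 0.502559.
Pooled p̂ = (487+491)/(897+977) = 978/1874 = 0.521878.
SE = √(0.249521 × 0.00213837) = 0.023099.
z = (0.542921 − 0.502559)/0.023099 = 0.040362/0.023099 = 1.7473.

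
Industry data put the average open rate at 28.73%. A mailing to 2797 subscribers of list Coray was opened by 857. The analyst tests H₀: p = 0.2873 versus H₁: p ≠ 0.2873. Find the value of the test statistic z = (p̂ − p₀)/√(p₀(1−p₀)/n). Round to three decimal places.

z = 2.232

p̂ = 857/2797 = 0.306400.
SE = √(p₀(1−p₀)/n) = √(0.20476/2797) = 0.008556.
z = (0.306400 − 0.2873)/0.008556 = 0.019100/0.008556 = 2.232.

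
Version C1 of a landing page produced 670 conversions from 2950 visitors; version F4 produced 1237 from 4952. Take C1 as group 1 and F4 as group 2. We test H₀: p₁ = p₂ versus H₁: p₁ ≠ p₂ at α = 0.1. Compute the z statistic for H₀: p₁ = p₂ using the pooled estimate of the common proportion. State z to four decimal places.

z = -2.2789

p̂₁ = 670/2950 ≈ 0.2271186, p̂₂ = 1237/4952 ≈ 0.2497981.
Pooled p̂ = (670+1237)/(2950+4952) = 1907/7902 = 0.2413313.
SE = √(p̂(1−p̂)(1/n₁+1/n₂)) = √(0.2413313·0.7586687·0.000540922) = √(9.90376e-05) = 0.0099518.
z = (0.2271186 − 0.2497981)/0.0099518 = -0.0226795/0.0099518 = -2.2789.
p-value = 2·P(Z > 2.279) ≈ 0.0227; since p < α = 0.1, reject H₀.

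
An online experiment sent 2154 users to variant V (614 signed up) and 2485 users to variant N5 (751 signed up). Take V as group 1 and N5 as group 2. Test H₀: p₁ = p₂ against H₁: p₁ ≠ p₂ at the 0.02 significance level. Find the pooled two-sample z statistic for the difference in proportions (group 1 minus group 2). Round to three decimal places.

z = -1.279

p̂₁ = 614/2154 = 0.28505, p̂₂ = 751/2485 = 0.30221.
Pooled p̂ = (614+751)/(2154+2485) = 1365/4639 = 0.29424.
SE = √(0.207665 × 0.000866667) = 0.01342.
z = (0.28505 − 0.30221)/0.01342 = -0.01716/0.01342 = -1.279.
p-value = 2·P(Z > 1.279) ≈ 0.2008; since p > α = 0.02, fail to reject H₀.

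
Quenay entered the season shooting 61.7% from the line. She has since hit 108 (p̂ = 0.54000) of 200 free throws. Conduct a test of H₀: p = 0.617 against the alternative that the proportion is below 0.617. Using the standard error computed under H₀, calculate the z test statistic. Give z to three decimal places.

p̂ = 108/200 = 0.54000.
SE = √(p₀(1−p₀)/n) = √(0.23631/200) = 0.03437.
z = (0.54000 − 0.617)/0.03437 = -0.07700/0.03437 = -2.240.
p-value = P(Z < -2.240) ≈ 0.0125.

z = -2.240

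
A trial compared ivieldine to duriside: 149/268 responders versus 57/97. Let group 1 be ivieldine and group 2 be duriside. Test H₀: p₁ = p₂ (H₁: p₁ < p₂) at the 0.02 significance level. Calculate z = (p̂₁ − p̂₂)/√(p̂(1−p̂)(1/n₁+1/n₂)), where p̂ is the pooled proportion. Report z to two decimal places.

p̂₁ = 149/268 = 0.5560, p̂₂ = 57/97 = 0.5876.
Pooled p̂ = (149+57)/(268+97) = 206/365 = 0.5644.
SE = √(0.245855 × 0.0140406) = 0.0588.
z = (0.5560 − 0.5876)/0.0588 = -0.0316/0.0588 = -0.54.
p-value = P(Z < -0.539) ≈ 0.2950; since p > α = 0.02, fail to reject H₀.

z = -0.54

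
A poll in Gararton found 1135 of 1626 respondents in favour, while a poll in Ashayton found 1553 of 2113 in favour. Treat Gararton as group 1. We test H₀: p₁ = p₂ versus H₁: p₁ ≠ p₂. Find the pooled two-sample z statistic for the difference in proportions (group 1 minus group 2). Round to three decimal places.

z = -2.491

p̂₁ = 1135/1626 ≈ 0.69803, p̂₂ = 1553/2113 ≈ 0.73497.
Pooled p̂ = (1135+1553)/(1626+2113) = 2688/3739 = 0.71891.
SE = √(0.202079 × 0.00108827) = 0.01483.
z = (0.69803 − 0.73497)/0.01483 = -0.03694/0.01483 = -2.491.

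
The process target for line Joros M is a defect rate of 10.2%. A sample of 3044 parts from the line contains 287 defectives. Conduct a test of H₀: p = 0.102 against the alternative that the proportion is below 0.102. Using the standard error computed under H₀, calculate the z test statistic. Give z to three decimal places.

p̂ = 287/3044 ≈ 0.094284.
SE = √(p₀(1−p₀)/n) = √(0.091596/3044) = 0.005485.
z = (0.094284 − 0.102)/0.005485 = -0.007716/0.005485 = -1.407.
p-value = P(Z < -1.407) ≈ 0.0798.

z = -1.407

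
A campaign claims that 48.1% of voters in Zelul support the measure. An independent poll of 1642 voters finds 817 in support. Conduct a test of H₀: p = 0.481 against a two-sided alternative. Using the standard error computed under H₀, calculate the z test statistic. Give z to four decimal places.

p̂ = 817/1642 ≈ 0.497564.
Under H₀, SE = √(0.481·0.519/1642) = √(0.000152033) = 0.012330.
z = (0.497564 − 0.481)/0.012330 = 0.016564/0.012330 = 1.3434.
p-value = 2·P(Z > 1.343) ≈ 0.1792.

z = 1.3434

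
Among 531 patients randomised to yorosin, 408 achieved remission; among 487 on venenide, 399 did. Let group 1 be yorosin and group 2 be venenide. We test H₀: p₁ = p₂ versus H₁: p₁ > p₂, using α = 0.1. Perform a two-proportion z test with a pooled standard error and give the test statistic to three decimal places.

p̂₁ = 408/531 = 0.76836, p̂₂ = 399/487 = 0.81930.
Pooled p̂ = (408+399)/(531+487) = 807/1018 = 0.79273.
SE = √(p̂(1−p̂)(1/n₁+1/n₂)) = √(0.79273·0.20727·0.00393663) = √(0.000646822) = 0.02543.
z = (0.76836 − 0.81930)/0.02543 = -0.05094/0.02543 = -2.003.
p-value = P(Z > -2.003) ≈ 0.9774. With α = 0.1, fail to reject H₀.

z = -2.003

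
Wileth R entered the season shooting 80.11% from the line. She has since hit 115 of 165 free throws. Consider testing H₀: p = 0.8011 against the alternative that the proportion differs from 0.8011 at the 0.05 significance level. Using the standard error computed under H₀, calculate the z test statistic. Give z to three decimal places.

p̂ = 115/165 = 0.696970.
Standard error under H₀: √(0.8011×0.1989/165) = 0.031076.
z = (0.696970 − 0.8011)/0.031076 = -0.104130/0.031076 = -3.351.
Two-sided p-value ≈ 2·Φ(−3.351) = 0.0008, so at α = 0.05 we reject H₀.

z = -3.351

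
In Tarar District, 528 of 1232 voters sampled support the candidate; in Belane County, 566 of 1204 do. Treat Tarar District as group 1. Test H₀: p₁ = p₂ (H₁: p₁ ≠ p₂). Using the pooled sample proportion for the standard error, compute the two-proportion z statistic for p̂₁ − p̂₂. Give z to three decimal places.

p̂₁ = 528/1232 ≈ 0.42857, p̂₂ = 566/1204 ≈ 0.47010.
Pooled p̂ = (528+566)/(1232+1204) = 1094/2436 = 0.44910.
SE = √(0.247409 × 0.00164225) = 0.02016.
z = (0.42857 − 0.47010)/0.02016 = -0.04153/0.02016 = -2.060.

z = -2.060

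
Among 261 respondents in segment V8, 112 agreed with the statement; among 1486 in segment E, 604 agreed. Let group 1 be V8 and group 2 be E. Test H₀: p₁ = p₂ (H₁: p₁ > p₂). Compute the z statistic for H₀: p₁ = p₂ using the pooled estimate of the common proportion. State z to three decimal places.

z = 0.686

p̂₁ = 112/261 = 0.42912, p̂₂ = 604/1486 = 0.40646.
Pooled p̂ = (112+604)/(261+1486) = 716/1747 = 0.40985.
SE = √(p̂(1−p̂)(1/n₁+1/n₂)) = √(0.40985·0.59015·0.00450437) = √(0.00108948) = 0.03301.
z = (0.42912 − 0.40646)/0.03301 = 0.02266/0.03301 = 0.686.
p-value = P(Z > 0.686) ≈ 0.2462.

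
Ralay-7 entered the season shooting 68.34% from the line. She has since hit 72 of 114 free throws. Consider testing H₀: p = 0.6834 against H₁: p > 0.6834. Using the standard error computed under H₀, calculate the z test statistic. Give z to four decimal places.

p̂ = 72/114 ≈ 0.631579.
Under H₀, SE = √(0.6834·0.3166/114) = √(0.00189793) = 0.043565.
z = (0.631579 − 0.6834)/0.043565 = -0.051821/0.043565 = -1.1895.

z = -1.1895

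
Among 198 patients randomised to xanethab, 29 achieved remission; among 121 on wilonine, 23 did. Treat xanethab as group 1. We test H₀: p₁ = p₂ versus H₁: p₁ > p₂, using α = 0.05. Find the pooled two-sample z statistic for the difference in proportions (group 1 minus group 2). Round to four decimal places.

z = -1.0234

p̂₁ = 29/198 = 0.146465, p̂₂ = 23/121 = 0.190083.
Pooled p̂ = (29+23)/(198+121) = 52/319 = 0.163009.
SE = √(0.136437 × 0.013315) = 0.042622.
z = (0.146465 − 0.190083)/0.042622 = -0.043618/0.042622 = -1.0234.
p-value = P(Z > -1.023) ≈ 0.8469, so at α = 0.05 we fail to reject H₀.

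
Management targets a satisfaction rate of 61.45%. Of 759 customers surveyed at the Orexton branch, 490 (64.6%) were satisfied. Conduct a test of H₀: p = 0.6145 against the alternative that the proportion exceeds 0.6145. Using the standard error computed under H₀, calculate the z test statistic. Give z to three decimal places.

p̂ = 490/759 ≈ 0.645586.
Under H₀, SE = √(0.6145·0.3855/759) = √(0.000312108) = 0.017667.
z = (0.645586 − 0.6145)/0.017667 = 0.031086/0.017667 = 1.760.
p-value = P(Z > 1.760) ≈ 0.0392.

z = 1.760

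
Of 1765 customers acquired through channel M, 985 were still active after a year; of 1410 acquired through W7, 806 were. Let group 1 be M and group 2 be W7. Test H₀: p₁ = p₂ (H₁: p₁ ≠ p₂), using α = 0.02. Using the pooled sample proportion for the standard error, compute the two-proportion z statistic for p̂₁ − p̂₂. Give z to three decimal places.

z = -0.765

p̂₁ = 985/1765 = 0.558074, p̂₂ = 806/1410 = 0.571631.
Pooled p̂ = (985+806)/(1765+1410) = 1791/3175 = 0.564094.
SE = √(p̂(1−p̂)(1/n₁+1/n₂)) = √(0.564094·0.435906·0.00127579) = √(0.000313707) = 0.017712.
z = (0.558074 − 0.571631)/0.017712 = -0.013557/0.017712 = -0.765.
Two-sided p-value ≈ 2·Φ(−0.765) = 0.4440, so at α = 0.02 we fail to reject H₀.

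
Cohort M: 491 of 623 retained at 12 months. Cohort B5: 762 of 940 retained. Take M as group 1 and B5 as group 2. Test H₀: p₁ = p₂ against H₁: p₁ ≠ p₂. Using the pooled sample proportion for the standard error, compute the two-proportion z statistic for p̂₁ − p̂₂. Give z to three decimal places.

z = -1.093

p̂₁ = 491/623 ≈ 0.78812, p̂₂ = 762/940 ≈ 0.81064.
Pooled p̂ = (491+762)/(623+940) = 1253/1563 = 0.80166.
SE = √(0.158999 × 0.00266897) = 0.02060.
z = (0.78812 − 0.81064)/0.02060 = -0.02252/0.02060 = -1.093.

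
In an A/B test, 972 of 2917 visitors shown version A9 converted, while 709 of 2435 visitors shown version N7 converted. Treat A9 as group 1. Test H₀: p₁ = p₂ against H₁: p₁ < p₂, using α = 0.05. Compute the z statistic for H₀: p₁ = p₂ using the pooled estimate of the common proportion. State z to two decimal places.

p̂₁ = 972/2917 = 0.33322, p̂₂ = 709/2435 = 0.29117.
Pooled p̂ = (972+709)/(2917+2435) = 1681/5352 = 0.31409.
SE = √(p̂(1−p̂)(1/n₁+1/n₂)) = √(0.31409·0.68591·0.000753496) = √(0.000162331) = 0.01274.
z = (0.33322 − 0.29117)/0.01274 = 0.04205/0.01274 = 3.30.
p-value = P(Z < 3.300) ≈ 0.9995. With α = 0.05, fail to reject H₀.

z = 3.30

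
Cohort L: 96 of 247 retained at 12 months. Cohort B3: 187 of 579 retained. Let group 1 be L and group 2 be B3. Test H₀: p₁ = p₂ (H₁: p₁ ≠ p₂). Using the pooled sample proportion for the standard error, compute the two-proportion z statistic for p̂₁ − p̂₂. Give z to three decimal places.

z = 1.821

p̂₁ = 96/247 ≈ 0.38866, p̂₂ = 187/579 ≈ 0.32297.
Pooled p̂ = (96+187)/(247+579) = 283/826 = 0.34262.
SE = √(0.22523 × 0.0057757) = 0.03607.
z = (0.38866 − 0.32297)/0.03607 = 0.06569/0.03607 = 1.821.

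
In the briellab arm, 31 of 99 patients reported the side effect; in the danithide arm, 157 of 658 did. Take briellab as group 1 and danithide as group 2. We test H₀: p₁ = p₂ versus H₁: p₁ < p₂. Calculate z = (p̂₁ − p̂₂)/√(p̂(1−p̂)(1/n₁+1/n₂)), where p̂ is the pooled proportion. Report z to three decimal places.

z = 1.600

p̂₁ = 31/99 ≈ 0.31313, p̂₂ = 157/658 ≈ 0.23860.
Pooled p̂ = (31+157)/(99+658) = 188/757 = 0.24835.
SE = √(p̂(1−p̂)(1/n₁+1/n₂)) = √(0.24835·0.75165·0.0116208) = √(0.00216927) = 0.04658.
z = (0.31313 − 0.23860)/0.04658 = 0.07453/0.04658 = 1.600.
p-value = P(Z < 1.600) ≈ 0.9452.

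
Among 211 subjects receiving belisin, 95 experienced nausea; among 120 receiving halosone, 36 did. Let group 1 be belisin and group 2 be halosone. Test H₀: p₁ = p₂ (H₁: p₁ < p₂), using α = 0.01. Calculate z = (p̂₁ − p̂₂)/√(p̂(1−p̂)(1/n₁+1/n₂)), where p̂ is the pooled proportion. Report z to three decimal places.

z = 2.687

p̂₁ = 95/211 = 0.45024, p̂₂ = 36/120 = 0.30000.
Pooled p̂ = (95+36)/(211+120) = 131/331 = 0.39577.
SE = √(p̂(1−p̂)(1/n₁+1/n₂)) = √(0.39577·0.60423·0.0130727) = √(0.00312615) = 0.05591.
z = (0.45024 − 0.30000)/0.05591 = 0.15024/0.05591 = 2.687.
p-value = P(Z < 2.687) ≈ 0.9964. With α = 0.01, fail to reject H₀.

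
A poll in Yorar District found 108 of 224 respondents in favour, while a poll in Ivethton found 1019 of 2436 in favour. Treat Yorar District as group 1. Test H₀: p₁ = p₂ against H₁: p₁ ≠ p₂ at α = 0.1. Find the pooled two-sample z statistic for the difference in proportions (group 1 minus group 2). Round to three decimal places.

z = 1.850

p̂₁ = 108/224 ≈ 0.48214, p̂₂ = 1019/2436 ≈ 0.41831.
Pooled p̂ = (108+1019)/(224+2436) = 1127/2660 = 0.42368.
SE = √(0.244176 × 0.00487479) = 0.03450.
z = (0.48214 − 0.41831)/0.03450 = 0.06383/0.03450 = 1.850.
p-value = 2·P(Z > 1.850) ≈ 0.0643, so at α = 0.1 we reject H₀.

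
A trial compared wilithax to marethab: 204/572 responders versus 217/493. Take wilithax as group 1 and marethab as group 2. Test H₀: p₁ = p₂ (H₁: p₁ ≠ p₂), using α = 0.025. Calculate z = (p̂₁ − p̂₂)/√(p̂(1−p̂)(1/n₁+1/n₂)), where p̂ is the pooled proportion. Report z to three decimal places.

z = -2.780

p̂₁ = 204/572 = 0.356643, p̂₂ = 217/493 = 0.440162.
Pooled p̂ = (204+217)/(572+493) = 421/1065 = 0.395305.
SE = √(0.239039 × 0.00377665) = 0.030046.
z = (0.356643 − 0.440162)/0.030046 = -0.083519/0.030046 = -2.780.
Two-sided p-value ≈ 2·Φ(−2.780) = 0.0054. With α = 0.025, reject H₀.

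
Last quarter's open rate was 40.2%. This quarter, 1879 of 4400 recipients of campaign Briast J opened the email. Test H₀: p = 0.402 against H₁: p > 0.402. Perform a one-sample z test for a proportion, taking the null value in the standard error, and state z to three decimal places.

p̂ = 1879/4400 = 0.427045.
SE = √(p₀(1−p₀)/n) = √(0.2404/4400) = 0.007392.
z = (0.427045 − 0.402)/0.007392 = 0.025045/0.007392 = 3.388.
p-value = P(Z > 3.388) ≈ 0.0004.

z = 3.388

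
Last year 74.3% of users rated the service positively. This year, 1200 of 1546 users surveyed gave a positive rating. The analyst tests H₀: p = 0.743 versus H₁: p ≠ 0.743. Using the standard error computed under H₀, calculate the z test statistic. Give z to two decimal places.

z = 2.99

p̂ = 1200/1546 = 0.7762.
SE = √(p₀(1−p₀)/n) = √(0.19095/1546) = 0.0111.
z = (0.7762 − 0.743)/0.0111 = 0.0332/0.0111 = 2.99.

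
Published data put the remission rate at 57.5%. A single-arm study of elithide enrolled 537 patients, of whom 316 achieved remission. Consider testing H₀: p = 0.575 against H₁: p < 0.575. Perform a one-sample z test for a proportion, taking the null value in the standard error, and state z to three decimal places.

p̂ = 316/537 ≈ 0.58845.
SE = √(p₀(1−p₀)/n) = √(0.24438/537) = 0.02133.
z = (0.58845 − 0.575)/0.02133 = 0.01345/0.02133 = 0.631.
p-value = P(Z < 0.631) ≈ 0.7359.

z = 0.631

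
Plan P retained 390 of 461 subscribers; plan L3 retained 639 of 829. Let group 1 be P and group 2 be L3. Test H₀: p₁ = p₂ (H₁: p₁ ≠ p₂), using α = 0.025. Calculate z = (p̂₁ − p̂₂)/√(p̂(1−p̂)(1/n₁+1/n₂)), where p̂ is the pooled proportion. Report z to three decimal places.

z = 3.221

p̂₁ = 390/461 = 0.84599, p̂₂ = 639/829 = 0.77081.
Pooled p̂ = (390+639)/(461+829) = 1029/1290 = 0.79767.
SE = √(0.16139 × 0.00337547) = 0.02334.
z = (0.84599 − 0.77081)/0.02334 = 0.07518/0.02334 = 3.221.
Two-sided p-value ≈ 2·Φ(−3.221) = 0.0013. With α = 0.025, reject H₀.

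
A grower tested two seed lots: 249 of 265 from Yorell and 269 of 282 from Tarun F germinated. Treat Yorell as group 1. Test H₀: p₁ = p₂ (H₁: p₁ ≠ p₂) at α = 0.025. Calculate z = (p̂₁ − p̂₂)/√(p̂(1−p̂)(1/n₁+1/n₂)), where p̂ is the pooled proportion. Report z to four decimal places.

p̂₁ = 249/265 ≈ 0.939623, p̂₂ = 269/282 ≈ 0.953901.
Pooled p̂ = (249+269)/(265+282) = 518/547 = 0.946984.
SE = √(p̂(1−p̂)(1/n₁+1/n₂)) = √(0.946984·0.053016·0.00731968) = √(0.00036749) = 0.019170.
z = (0.939623 − 0.953901)/0.019170 = -0.014278/0.019170 = -0.7448.
Two-sided p-value ≈ 2·Φ(−0.745) = 0.4564. With α = 0.025, fail to reject H₀.

z = -0.7448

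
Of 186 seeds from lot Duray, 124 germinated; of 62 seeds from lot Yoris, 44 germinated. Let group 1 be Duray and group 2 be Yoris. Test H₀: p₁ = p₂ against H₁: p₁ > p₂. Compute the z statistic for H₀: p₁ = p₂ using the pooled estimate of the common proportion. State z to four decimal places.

p̂₁ = 124/186 = 0.666667, p̂₂ = 44/62 = 0.709677.
Pooled p̂ = (124+44)/(186+62) = 168/248 = 0.677419.
SE = √(p̂(1−p̂)(1/n₁+1/n₂)) = √(0.677419·0.322581·0.0215054) = √(0.00469941) = 0.068552.
z = (0.666667 − 0.709677)/0.068552 = -0.043010/0.068552 = -0.6274.

z = -0.6274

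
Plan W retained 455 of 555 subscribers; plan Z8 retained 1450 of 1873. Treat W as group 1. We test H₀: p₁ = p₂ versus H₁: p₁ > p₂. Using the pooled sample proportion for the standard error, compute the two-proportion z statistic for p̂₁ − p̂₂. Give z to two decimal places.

z = 2.30

p̂₁ = 455/555 ≈ 0.81982, p̂₂ = 1450/1873 ≈ 0.77416.
Pooled p̂ = (455+1450)/(555+1873) = 1905/2428 = 0.78460.
SE = √(0.169005 × 0.0023357) = 0.01987.
z = (0.81982 − 0.77416)/0.01987 = 0.04566/0.01987 = 2.30.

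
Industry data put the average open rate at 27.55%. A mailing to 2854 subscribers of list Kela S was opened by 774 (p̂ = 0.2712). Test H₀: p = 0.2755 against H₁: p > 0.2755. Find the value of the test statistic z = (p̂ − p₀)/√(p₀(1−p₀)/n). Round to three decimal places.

p̂ = 774/2854 = 0.27120.
Standard error under H₀: √(0.2755×0.7245/2854) = 0.00836.
z = (0.27120 − 0.2755)/0.00836 = -0.00430/0.00836 = -0.514.

z = -0.514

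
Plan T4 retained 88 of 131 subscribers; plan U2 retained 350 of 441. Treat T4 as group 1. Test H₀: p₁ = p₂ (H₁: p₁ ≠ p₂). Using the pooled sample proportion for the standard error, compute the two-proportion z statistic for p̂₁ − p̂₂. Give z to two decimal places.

p̂₁ = 88/131 ≈ 0.67176, p̂₂ = 350/441 ≈ 0.79365.
Pooled p̂ = (88+350)/(131+441) = 438/572 = 0.76573.
SE = √(p̂(1−p̂)(1/n₁+1/n₂)) = √(0.76573·0.23427·0.00990116) = √(0.00177612) = 0.04214.
z = (0.67176 − 0.79365)/0.04214 = -0.12189/0.04214 = -2.89.
p-value = 2·P(Z > 2.892) ≈ 0.0038.

z = -2.89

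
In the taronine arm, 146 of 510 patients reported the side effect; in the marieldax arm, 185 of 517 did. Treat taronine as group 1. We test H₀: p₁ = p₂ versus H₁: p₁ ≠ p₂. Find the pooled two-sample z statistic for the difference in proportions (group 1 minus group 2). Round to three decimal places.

z = -2.453

p̂₁ = 146/510 = 0.28627, p̂₂ = 185/517 = 0.35783.
Pooled p̂ = (146+185)/(510+517) = 331/1027 = 0.32230.
SE = √(0.218422 × 0.00389502) = 0.02917.
z = (0.28627 − 0.35783)/0.02917 = -0.07156/0.02917 = -2.453.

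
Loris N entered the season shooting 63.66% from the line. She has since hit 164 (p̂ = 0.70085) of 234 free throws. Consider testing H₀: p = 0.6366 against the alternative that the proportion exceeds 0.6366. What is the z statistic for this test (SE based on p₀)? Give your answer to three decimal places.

z = 2.044

p̂ = 164/234 = 0.70085.
Under H₀, SE = √(0.6366·0.3634/234) = √(0.000988634) = 0.03144.
z = (0.70085 − 0.6366)/0.03144 = 0.06425/0.03144 = 2.044.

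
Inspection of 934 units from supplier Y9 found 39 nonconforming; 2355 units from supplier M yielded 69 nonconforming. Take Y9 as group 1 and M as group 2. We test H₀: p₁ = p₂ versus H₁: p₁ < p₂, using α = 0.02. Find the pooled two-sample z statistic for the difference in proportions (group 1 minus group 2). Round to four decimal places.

p̂₁ = 39/934 = 0.0417559, p̂₂ = 69/2355 = 0.0292994.
Pooled p̂ = (39+69)/(934+2355) = 108/3289 = 0.0328367.
SE = √(p̂(1−p̂)(1/n₁+1/n₂)) = √(0.0328367·0.9671633·0.00149529) = √(4.74882e-05) = 0.0068912.
z = (0.0417559 − 0.0292994)/0.0068912 = 0.0124565/0.0068912 = 1.8076.
p-value = P(Z < 1.808) ≈ 0.9647; since p > α = 0.02, fail to reject H₀.

z = 1.8076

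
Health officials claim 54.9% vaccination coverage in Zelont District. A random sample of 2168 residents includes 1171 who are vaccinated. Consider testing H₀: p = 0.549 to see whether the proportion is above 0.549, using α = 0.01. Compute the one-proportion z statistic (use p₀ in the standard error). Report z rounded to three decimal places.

z = -0.830

p̂ = 1171/2168 = 0.54013.
Under H₀, SE = √(0.549·0.451/2168) = √(0.000114206) = 0.01069.
z = (0.54013 − 0.549)/0.01069 = -0.00887/0.01069 = -0.830.
p-value = P(Z > -0.830) ≈ 0.7968; since p > α = 0.01, fail to reject H₀.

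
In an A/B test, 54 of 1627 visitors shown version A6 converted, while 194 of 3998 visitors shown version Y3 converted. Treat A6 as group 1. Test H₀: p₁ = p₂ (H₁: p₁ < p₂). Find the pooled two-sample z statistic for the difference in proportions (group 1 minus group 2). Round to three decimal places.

p̂₁ = 54/1627 ≈ 0.033190, p̂₂ = 194/3998 ≈ 0.048524.
Pooled p̂ = (54+194)/(1627+3998) = 248/5625 = 0.044089.
SE = √(p̂(1−p̂)(1/n₁+1/n₂)) = √(0.044089·0.955911·0.000864753) = √(3.64451e-05) = 0.006037.
z = (0.033190 − 0.048524)/0.006037 = -0.015334/0.006037 = -2.540.
p-value = P(Z < -2.540) ≈ 0.0055.

z = -2.540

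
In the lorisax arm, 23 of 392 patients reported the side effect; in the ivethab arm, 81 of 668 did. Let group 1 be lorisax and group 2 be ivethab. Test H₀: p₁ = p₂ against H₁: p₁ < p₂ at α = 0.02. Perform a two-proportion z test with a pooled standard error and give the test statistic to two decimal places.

p̂₁ = 23/392 ≈ 0.0587, p̂₂ = 81/668 ≈ 0.1213.
Pooled p̂ = (23+81)/(392+668) = 104/1060 = 0.0981.
SE = √(0.088487 × 0.00404803) = 0.0189.
z = (0.0587 − 0.1213)/0.0189 = -0.0626/0.0189 = -3.31.
p-value = P(Z < -3.307) ≈ 0.0005, so at α = 0.02 we reject H₀.

z = -3.31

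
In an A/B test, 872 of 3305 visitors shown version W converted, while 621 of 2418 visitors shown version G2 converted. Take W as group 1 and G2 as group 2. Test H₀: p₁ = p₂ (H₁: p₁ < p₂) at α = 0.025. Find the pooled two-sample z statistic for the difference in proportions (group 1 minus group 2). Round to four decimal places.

z = 0.5973

p̂₁ = 872/3305 ≈ 0.263843, p̂₂ = 621/2418 ≈ 0.256824.
Pooled p̂ = (872+621)/(3305+2418) = 1493/5723 = 0.260877.
SE = √(p̂(1−p̂)(1/n₁+1/n₂)) = √(0.260877·0.739123·0.000716137) = √(0.000138086) = 0.011751.
z = (0.263843 − 0.256824)/0.011751 = 0.007019/0.011751 = 0.5973.
p-value = P(Z < 0.597) ≈ 0.7248. With α = 0.025, fail to reject H₀.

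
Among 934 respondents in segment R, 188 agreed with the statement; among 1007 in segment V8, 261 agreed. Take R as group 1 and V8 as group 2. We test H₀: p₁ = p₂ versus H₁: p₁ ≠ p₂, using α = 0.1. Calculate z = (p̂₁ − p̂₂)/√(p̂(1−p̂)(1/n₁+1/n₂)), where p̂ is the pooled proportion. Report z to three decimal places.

p̂₁ = 188/934 = 0.201285, p̂₂ = 261/1007 = 0.259186.
Pooled p̂ = (188+261)/(934+1007) = 449/1941 = 0.231324.
SE = √(p̂(1−p̂)(1/n₁+1/n₂)) = √(0.231324·0.768676·0.00206371) = √(0.000366955) = 0.019156.
z = (0.201285 − 0.259186)/0.019156 = -0.057901/0.019156 = -3.023.
Two-sided p-value ≈ 2·Φ(−3.023) = 0.0025; since p < α = 0.1, reject H₀.

z = -3.023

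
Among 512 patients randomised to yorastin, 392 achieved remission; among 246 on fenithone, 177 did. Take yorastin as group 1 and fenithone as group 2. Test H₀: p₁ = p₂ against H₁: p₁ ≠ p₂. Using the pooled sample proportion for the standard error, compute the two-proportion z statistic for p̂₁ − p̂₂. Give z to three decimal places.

z = 1.374

p̂₁ = 392/512 = 0.76562, p̂₂ = 177/246 = 0.71951.
Pooled p̂ = (392+177)/(512+246) = 569/758 = 0.75066.
SE = √(p̂(1−p̂)(1/n₁+1/n₂)) = √(0.75066·0.24934·0.00601817) = √(0.00112642) = 0.03356.
z = (0.76562 − 0.71951)/0.03356 = 0.04611/0.03356 = 1.374.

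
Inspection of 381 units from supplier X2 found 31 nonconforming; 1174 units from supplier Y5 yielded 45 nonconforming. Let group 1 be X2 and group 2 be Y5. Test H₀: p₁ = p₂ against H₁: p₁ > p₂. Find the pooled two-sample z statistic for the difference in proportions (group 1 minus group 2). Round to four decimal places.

z = 3.3852

p̂₁ = 31/381 ≈ 0.0813648, p̂₂ = 45/1174 ≈ 0.0383305.
Pooled p̂ = (31+45)/(381+1174) = 76/1555 = 0.0488746.
SE = √(0.0464859 × 0.00347646) = 0.0127124.
z = (0.0813648 − 0.0383305)/0.0127124 = 0.0430343/0.0127124 = 3.3852.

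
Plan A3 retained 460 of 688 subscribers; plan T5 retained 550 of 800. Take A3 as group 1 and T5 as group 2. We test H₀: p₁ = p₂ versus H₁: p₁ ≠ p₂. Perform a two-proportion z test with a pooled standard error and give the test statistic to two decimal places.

p̂₁ = 460/688 ≈ 0.6686, p̂₂ = 550/800 ≈ 0.6875.
Pooled p̂ = (460+550)/(688+800) = 1010/1488 = 0.6788.
SE = √(p̂(1−p̂)(1/n₁+1/n₂)) = √(0.6788·0.3212·0.00270349) = √(0.000589478) = 0.0243.
z = (0.6686 − 0.6875)/0.0243 = -0.0189/0.0243 = -0.78.
p-value = 2·P(Z > 0.778) ≈ 0.4364.

z = -0.78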